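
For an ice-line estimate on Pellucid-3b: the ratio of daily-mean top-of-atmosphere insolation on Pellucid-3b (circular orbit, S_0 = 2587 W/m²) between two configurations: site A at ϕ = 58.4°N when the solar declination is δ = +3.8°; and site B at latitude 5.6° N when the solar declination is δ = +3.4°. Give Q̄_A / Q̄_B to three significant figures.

— Configuration A (ϕ=+58.4°):
cos h₀ = −tan(+58.4°) tan(+3.800°) = -0.1080, h₀ = 1.6790 rad.
Bracket: h₀ sin ϕ sin δ + cos ϕ cos δ sin h₀ = 1.6790×0.85173×0.06627 + 0.52399×0.99780×0.99415 = 0.094770 + 0.519779 = 0.614549.
Q̄ = (S_0/π) × [bracket] = (2587/π) × 0.614549 = 506.06 W/m².
— Configuration B (ϕ=+5.6°):
cos h₀ = −tan(+5.6°) tan(+3.400°) = -0.0058, h₀ = 1.5766 rad.
Bracket: h₀ sin ϕ sin δ + cos ϕ cos δ sin h₀ = 1.5766×0.09758×0.05931 + 0.99523×0.99824×0.99998 = 0.009125 + 0.993459 = 1.002584.
Q̄ = (S_0/π) × [bracket] = (2587/π) × 1.002584 = 825.60 W/m².
Ratio Q̄_A / Q̄_B = 506.06 / 825.60 = 0.6130.

Q̄_A / Q̄_B ≈ 0.613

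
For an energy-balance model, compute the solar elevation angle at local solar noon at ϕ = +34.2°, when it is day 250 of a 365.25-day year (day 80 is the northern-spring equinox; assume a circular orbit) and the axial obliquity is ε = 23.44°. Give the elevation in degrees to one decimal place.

60.7°

Solar longitude: L_s = 360° × (250 − 80)/365.25 = 167.556°.
sin δ = sin 23.44° × sin 167.556° = 0.08571, so δ = +4.917°.
At local noon the hour angle is zero, so the zenith angle equals |ϕ − δ| = |+34.2° − (+4.917°)| = 29.283°.
Elevation = 90° − 29.283° = 60.7°.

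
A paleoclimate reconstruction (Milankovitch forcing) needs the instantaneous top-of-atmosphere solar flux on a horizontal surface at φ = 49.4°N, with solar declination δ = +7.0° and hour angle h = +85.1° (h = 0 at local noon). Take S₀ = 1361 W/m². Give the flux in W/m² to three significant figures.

cos θ_z = sin φ sin δ + cos φ cos δ cos h = 0.092532 + 0.055173 = 0.147705.
Flux = S₀ · cos θ_z = 1361 × 0.147705 = 201.0 W/m².

201 W/m²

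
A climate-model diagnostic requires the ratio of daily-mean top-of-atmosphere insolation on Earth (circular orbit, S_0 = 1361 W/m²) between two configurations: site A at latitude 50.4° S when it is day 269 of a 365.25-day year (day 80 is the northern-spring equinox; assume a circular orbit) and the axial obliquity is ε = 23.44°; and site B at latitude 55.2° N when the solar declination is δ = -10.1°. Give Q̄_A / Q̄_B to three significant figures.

Q̄_A / Q̄_B ≈ 1.95

— Configuration A (ϕ=-50.4°):
Solar longitude: L_s = 360° × (269 − 80)/365.25 = 186.283°.
sin δ = sin 23.44° × sin 186.283° = -0.04354, so δ = -2.495°.
cos h₀ = −tan(-50.4°) tan(-2.495°) = -0.0527, h₀ = 1.6235 rad.
Bracket: h₀ sin ϕ sin δ + cos ϕ cos δ sin h₀ = 1.6235×-0.77051×-0.04354 + 0.63742×0.99905×0.99861 = 0.054465 + 0.635929 = 0.690394.
Q̄ = (S_0/π) × [bracket] = (1361/π) × 0.690394 = 299.09 W/m².
— Configuration B (ϕ=+55.2°):
cos h₀ = −tan(+55.2°) tan(-10.100°) = 0.2563, h₀ = 1.3116 rad.
Bracket: h₀ sin ϕ sin δ + cos ϕ cos δ sin h₀ = 1.3116×0.82115×-0.17537 + 0.57071×0.98450×0.96660 = -0.188877 + 0.543098 = 0.354221.
Q̄ = (S_0/π) × [bracket] = (1361/π) × 0.354221 = 153.46 W/m².
Ratio Q̄_A / Q̄_B = 299.09 / 153.46 = 1.949.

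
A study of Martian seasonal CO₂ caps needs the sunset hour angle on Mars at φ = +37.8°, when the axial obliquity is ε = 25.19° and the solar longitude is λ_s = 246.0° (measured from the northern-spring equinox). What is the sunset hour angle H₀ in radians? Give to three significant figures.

Solar declination: sin δ = sin ε · sin λ_s = sin 25.19° × sin 246.0° = -0.38882, so δ = -22.881°.
cos H₀ = −tan φ · tan δ = −tan(+37.8°) × tan(-22.881°) = 0.3274, so H₀ = 1.2373 rad = 70.89°.

H₀ = 1.24 rad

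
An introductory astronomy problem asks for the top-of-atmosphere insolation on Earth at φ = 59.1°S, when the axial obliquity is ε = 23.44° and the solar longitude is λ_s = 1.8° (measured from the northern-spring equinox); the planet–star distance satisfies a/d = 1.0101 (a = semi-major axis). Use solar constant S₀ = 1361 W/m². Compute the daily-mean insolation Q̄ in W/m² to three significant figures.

Solar declination: sin δ = sin ε · sin λ_s = sin 23.44° × sin 1.8° = 0.01249, so δ = +0.716°.
cos H₀ = −tan(-59.1°) tan(+0.716°) = 0.0209, H₀ = 1.5499 rad.
Bracket: H₀ sin φ sin δ + cos φ cos δ sin H₀ = 1.5499×-0.85806×0.01249 + 0.51354×0.99992×0.99978 = -0.016611 + 0.513386 = 0.496775.
Inverse-square distance factor (a/d)² = 1.0101² = 1.020302.
Q̄ = (S₀/π) × 1.020302 × [bracket] = (1361/π) × 1.020302 × 0.496775 = 219.6 W/m².

Q̄ ≈ 220 W/m²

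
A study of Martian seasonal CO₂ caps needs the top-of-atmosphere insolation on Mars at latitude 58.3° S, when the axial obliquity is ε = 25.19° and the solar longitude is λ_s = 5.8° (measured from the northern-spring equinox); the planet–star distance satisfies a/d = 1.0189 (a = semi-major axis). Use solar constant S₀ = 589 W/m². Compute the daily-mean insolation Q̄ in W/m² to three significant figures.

Solar declination: sin δ = sin ε · sin λ_s = sin 25.19° × sin 5.8° = 0.04301, so δ = +2.465°.
cos H₀ = −tan(-58.3°) tan(+2.465°) = 0.0697, H₀ = 1.5010 rad.
Bracket: H₀ sin φ sin δ + cos φ cos δ sin H₀ = 1.5010×-0.85081×0.04301 + 0.52547×0.99907×0.99757 = -0.054927 + 0.523706 = 0.468779.
Inverse-square distance factor (a/d)² = 1.0189² = 1.038157.
Q̄ = (S₀/π) × 1.038157 × [bracket] = (589/π) × 1.038157 × 0.468779 = 91.24 W/m².

Q̄ ≈ 91.2 W/m²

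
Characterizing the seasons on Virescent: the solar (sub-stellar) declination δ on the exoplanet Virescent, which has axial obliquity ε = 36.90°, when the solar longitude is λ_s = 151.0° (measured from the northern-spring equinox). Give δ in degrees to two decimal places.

sin δ = sin ε · sin λ_s = sin 36.90° × sin 151.0° = 0.291090.
δ = arcsin(0.291090) = +16.92°.

δ = +16.92°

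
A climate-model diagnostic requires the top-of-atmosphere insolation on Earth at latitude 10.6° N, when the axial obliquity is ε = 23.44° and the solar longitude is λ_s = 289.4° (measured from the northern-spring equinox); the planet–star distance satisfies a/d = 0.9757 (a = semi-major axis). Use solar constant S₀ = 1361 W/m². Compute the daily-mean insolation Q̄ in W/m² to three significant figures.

Solar declination: sin δ = sin ε · sin λ_s = sin 23.44° × sin 289.4° = -0.37520, so δ = -22.037°.
cos H₀ = −tan(+10.6°) tan(-22.037°) = 0.0758, H₀ = 1.4950 rad.
Bracket: H₀ sin φ sin δ + cos φ cos δ sin H₀ = 1.4950×0.18395×-0.37520 + 0.98294×0.92694×0.99713 = -0.103182 + 0.908511 = 0.805329.
Inverse-square distance factor (a/d)² = 0.9757² = 0.951990.
Q̄ = (S₀/π) × 0.951990 × [bracket] = (1361/π) × 0.951990 × 0.805329 = 332.1 W/m².

Q̄ ≈ 332 W/m²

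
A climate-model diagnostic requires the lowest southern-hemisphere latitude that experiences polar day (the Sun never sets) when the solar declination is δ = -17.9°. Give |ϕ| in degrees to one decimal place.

|ϕ| = 72.1°

Polar day requires cos h₀ = −tan ϕ tan δ ≤ −1, i.e. tan ϕ tan δ ≥ 1.
The boundary is |tan ϕ| · |tan δ| = 1, so |ϕ| = 90° − |δ| = 90° − 17.9° = 72.1° in the southern hemisphere.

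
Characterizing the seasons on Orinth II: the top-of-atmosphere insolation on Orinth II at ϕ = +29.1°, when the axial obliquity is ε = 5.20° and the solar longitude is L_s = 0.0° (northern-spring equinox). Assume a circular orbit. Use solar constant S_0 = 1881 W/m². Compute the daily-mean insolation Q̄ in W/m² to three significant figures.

Solar declination: sin δ = sin ε · sin L_s = sin 5.20° × sin 0.0° = 0.00000, so δ = +0.000°.
cos h₀ = −tan(+29.1°) tan(+0.000°) = -0.0000, h₀ = 1.5708 rad.
Bracket: h₀ sin ϕ sin δ + cos ϕ cos δ sin h₀ = 1.5708×0.48634×0.00000 + 0.87377×1.00000×1.00000 = 0.000000 + 0.873770 = 0.873770.
Q̄ = (S_0/π) × [bracket] = (1881/π) × 0.873770 = 523.2 W/m².

Q̄ ≈ 523 W/m²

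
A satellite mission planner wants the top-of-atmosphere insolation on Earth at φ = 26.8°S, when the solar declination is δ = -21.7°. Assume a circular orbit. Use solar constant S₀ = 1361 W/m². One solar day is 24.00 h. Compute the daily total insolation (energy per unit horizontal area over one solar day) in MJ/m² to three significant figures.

41.5 MJ/m²

cos H₀ = −tan(-26.8°) tan(-21.700°) = -0.2010, H₀ = 1.7732 rad.
Bracket: H₀ sin φ sin δ + cos φ cos δ sin H₀ = 1.7732×-0.45088×-0.36975 + 0.89259×0.92913×0.97959 = 0.295615 + 0.812405 = 1.108020.
Q̄ = (S₀/π) × [bracket] = (1361/π) × 1.108020 = 480.02 W/m².
Daily total = Q̄ × 24.00 h × 3600 s/h = 480.02 × 24.00 × 3600 / 10⁶ = 41.47 MJ/m².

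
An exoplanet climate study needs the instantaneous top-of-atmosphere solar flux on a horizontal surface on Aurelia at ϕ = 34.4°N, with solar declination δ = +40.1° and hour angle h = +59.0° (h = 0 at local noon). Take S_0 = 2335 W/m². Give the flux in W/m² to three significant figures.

1.61e+03 W/m²

cos θ_z = sin ϕ sin δ + cos ϕ cos δ cos h = 0.363909 + 0.325065 = 0.688974.
Flux = S_0 · cos θ_z = 2335 × 0.688974 = 1609 W/m².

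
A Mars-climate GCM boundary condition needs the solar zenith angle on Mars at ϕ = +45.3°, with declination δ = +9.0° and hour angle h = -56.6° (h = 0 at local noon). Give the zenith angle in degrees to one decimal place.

θ_z = 60.4°

cos θ_z = sin ϕ sin δ + cos ϕ cos δ cos h = 0.111194 + 0.382438 = 0.493632.
θ_z = arccos(0.493632) = 60.4°.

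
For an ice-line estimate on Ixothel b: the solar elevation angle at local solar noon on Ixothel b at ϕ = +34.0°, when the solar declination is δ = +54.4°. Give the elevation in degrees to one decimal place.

69.6°

At local noon the hour angle is zero, so the zenith angle equals |ϕ − δ| = |+34.0° − (+54.400°)| = 20.400°.
Elevation = 90° − 20.400° = 69.6°.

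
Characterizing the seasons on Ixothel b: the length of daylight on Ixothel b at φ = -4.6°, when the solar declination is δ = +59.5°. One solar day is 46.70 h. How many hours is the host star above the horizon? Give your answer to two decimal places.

cos H₀ = −tan φ · tan δ = −tan(-4.6°) × tan(+59.500°) = 0.1366, so H₀ = 1.4338 rad = 82.15°.
Daylight = 2H₀/(2π) × 46.70 h = (1.4338/π) × 46.70 = 21.31 h.

21.31 h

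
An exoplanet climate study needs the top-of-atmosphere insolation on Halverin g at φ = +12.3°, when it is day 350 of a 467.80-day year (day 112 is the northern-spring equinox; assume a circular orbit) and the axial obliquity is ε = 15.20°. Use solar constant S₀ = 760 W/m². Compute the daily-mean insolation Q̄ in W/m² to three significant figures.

Solar longitude: λ_s = 360° × (350 − 112)/467.80 = 183.155°.
sin δ = sin 15.20° × sin 183.155° = -0.01443, so δ = -0.827°.
cos H₀ = −tan(+12.3°) tan(-0.827°) = 0.0031, H₀ = 1.5676 rad.
Bracket: H₀ sin φ sin δ + cos φ cos δ sin H₀ = 1.5676×0.21303×-0.01443 + 0.97705×0.99990×1.00000 = -0.004819 + 0.976952 = 0.972133.
Q̄ = (S₀/π) × [bracket] = (760/π) × 0.972133 = 235.2 W/m².

Q̄ ≈ 235 W/m²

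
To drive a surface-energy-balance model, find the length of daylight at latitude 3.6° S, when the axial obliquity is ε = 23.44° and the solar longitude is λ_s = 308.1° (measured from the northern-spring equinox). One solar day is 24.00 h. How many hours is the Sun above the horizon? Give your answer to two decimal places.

12.16 h

Solar declination: sin δ = sin ε · sin λ_s = sin 23.44° × sin 308.1° = -0.31303, so δ = -18.242°.
cos H₀ = −tan φ · tan δ = −tan(-3.6°) × tan(-18.242°) = -0.0207, so H₀ = 1.5915 rad = 91.19°.
Daylight = 2H₀/(2π) × 24.00 h = (1.5915/π) × 24.00 = 12.16 h.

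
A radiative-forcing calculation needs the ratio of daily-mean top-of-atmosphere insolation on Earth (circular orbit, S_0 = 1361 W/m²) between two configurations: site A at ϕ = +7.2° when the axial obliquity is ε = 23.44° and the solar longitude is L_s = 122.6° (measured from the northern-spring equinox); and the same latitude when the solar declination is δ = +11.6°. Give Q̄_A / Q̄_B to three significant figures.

— Configuration A (ϕ=+7.2°):
Solar declination: sin δ = sin ε · sin L_s = sin 23.44° × sin 122.6° = 0.33512, so δ = +19.580°.
cos h₀ = −tan(+7.2°) tan(+19.580°) = -0.0449, h₀ = 1.6157 rad.
Bracket: h₀ sin ϕ sin δ + cos ϕ cos δ sin h₀ = 1.6157×0.12533×0.33512 + 0.99211×0.94218×0.99899 = 0.067860 + 0.933802 = 1.001662.
Q̄ = (S_0/π) × [bracket] = (1361/π) × 1.001662 = 433.94 W/m².
— Configuration B (ϕ=+7.2°):
cos h₀ = −tan(+7.2°) tan(+11.600°) = -0.0259, h₀ = 1.5967 rad.
Bracket: h₀ sin ϕ sin δ + cos ϕ cos δ sin h₀ = 1.5967×0.12533×0.20108 + 0.99211×0.97958×0.99966 = 0.040239 + 0.971521 = 1.011760.
Q̄ = (S_0/π) × [bracket] = (1361/π) × 1.011760 = 438.31 W/m².
Ratio Q̄_A / Q̄_B = 433.94 / 438.31 = 0.9900.

Q̄_A / Q̄_B ≈ 0.990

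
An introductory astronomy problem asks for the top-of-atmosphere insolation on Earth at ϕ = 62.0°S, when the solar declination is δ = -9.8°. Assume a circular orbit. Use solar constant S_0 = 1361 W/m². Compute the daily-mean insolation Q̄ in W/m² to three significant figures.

Q̄ ≈ 313 W/m²

cos h₀ = −tan(-62.0°) tan(-9.800°) = -0.3249, h₀ = 1.9017 rad.
Bracket: h₀ sin ϕ sin δ + cos ϕ cos δ sin h₀ = 1.9017×-0.88295×-0.17021 + 0.46947×0.98541×0.94576 = 0.285801 + 0.437528 = 0.723329.
Q̄ = (S_0/π) × [bracket] = (1361/π) × 0.723329 = 313.4 W/m².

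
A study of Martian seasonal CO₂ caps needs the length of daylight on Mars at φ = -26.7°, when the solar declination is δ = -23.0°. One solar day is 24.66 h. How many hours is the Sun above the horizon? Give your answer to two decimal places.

14.02 h

cos H₀ = −tan φ · tan δ = −tan(-26.7°) × tan(-23.000°) = -0.2135, so H₀ = 1.7859 rad = 102.33°.
Daylight = 2H₀/(2π) × 24.66 h = (1.7859/π) × 24.66 = 14.02 h.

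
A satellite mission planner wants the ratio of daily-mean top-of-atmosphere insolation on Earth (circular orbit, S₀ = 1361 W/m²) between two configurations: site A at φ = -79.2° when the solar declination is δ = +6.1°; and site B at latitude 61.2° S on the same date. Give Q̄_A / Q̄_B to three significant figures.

Q̄_A / Q̄_B ≈ 0.153

— Configuration A (φ=-79.2°):
cos H₀ = −tan(-79.2°) tan(+6.100°) = 0.5602, H₀ = 0.9761 rad.
Bracket: H₀ sin φ sin δ + cos φ cos δ sin H₀ = 0.9761×-0.98229×0.10626 + 0.18738×0.99434×0.82834 = -0.101883 + 0.154336 = 0.052453.
Q̄ = (S₀/π) × [bracket] = (1361/π) × 0.052453 = 22.724 W/m².
— Configuration B (φ=-61.2°):
cos H₀ = −tan(-61.2°) tan(+6.100°) = 0.1944, H₀ = 1.3752 rad.
Bracket: H₀ sin φ sin δ + cos φ cos δ sin H₀ = 1.3752×-0.87631×0.10626 + 0.48175×0.99434×0.98092 = -0.128054 + 0.469884 = 0.341830.
Q̄ = (S₀/π) × [bracket] = (1361/π) × 0.341830 = 148.09 W/m².
Ratio Q̄_A / Q̄_B = 22.724 / 148.09 = 0.1534.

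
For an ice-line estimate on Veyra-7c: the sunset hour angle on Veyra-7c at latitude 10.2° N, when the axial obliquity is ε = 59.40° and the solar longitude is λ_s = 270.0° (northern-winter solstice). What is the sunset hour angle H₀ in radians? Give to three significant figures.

H₀ = 1.26 rad

Solar declination: sin δ = sin ε · sin λ_s = sin 59.40° × sin 270.0° = -0.86074, so δ = -59.400°.
cos H₀ = −tan φ · tan δ = −tan(+10.2°) × tan(-59.400°) = 0.3042, so H₀ = 1.2617 rad = 72.29°.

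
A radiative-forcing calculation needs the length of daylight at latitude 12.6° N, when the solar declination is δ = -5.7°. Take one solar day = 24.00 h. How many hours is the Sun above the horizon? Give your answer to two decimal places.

cos h₀ = −tan ϕ · tan δ = −tan(+12.6°) × tan(-5.700°) = 0.0223, so h₀ = 1.5485 rad = 88.72°.
Daylight = 2h₀/(2π) × 24.00 h = (1.5485/π) × 24.00 = 11.83 h.

11.83 h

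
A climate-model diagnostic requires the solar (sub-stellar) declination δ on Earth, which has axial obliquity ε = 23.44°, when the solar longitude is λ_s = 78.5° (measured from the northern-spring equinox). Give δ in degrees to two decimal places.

δ = +22.94°

sin δ = sin ε · sin λ_s = sin 23.44° × sin 78.5° = 0.389803.
δ = arcsin(0.389803) = +22.94°.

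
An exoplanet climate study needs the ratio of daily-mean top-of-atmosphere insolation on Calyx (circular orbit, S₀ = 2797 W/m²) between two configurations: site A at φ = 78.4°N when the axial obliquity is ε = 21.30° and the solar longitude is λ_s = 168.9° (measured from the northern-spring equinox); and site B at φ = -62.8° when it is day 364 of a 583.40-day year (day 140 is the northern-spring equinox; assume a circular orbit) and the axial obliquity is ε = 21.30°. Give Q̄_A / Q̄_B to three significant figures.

— Configuration A (φ=+78.4°):
Solar declination: sin δ = sin ε · sin λ_s = sin 21.30° × sin 168.9° = 0.06993, so δ = +4.010°.
cos H₀ = −tan(+78.4°) tan(+4.010°) = -0.3415, H₀ = 1.9193 rad.
Bracket: H₀ sin φ sin δ + cos φ cos δ sin H₀ = 1.9193×0.97958×0.06993 + 0.20108×0.99755×0.93987 = 0.131476 + 0.188526 = 0.320002.
Q̄ = (S₀/π) × [bracket] = (2797/π) × 0.320002 = 284.90 W/m².
— Configuration B (φ=-62.8°):
Solar longitude: λ_s = 360° × (364 − 140)/583.40 = 138.224°.
sin δ = sin 21.30° × sin 138.224° = 0.24200, so δ = +14.005°.
cos H₀ = −tan(-62.8°) tan(+14.005°) = 0.4853, H₀ = 1.0641 rad.
Bracket: H₀ sin φ sin δ + cos φ cos δ sin H₀ = 1.0641×-0.88942×0.24200 + 0.45710×0.97028×0.87434 = -0.229037 + 0.387783 = 0.158746.
Q̄ = (S₀/π) × [bracket] = (2797/π) × 0.158746 = 141.33 W/m².
Ratio Q̄_A / Q̄_B = 284.90 / 141.33 = 2.016.

Q̄_A / Q̄_B ≈ 2.02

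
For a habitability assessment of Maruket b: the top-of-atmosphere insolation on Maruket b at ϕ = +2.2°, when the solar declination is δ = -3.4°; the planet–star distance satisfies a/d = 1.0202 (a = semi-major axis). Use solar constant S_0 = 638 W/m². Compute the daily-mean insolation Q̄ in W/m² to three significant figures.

cos h₀ = −tan(+2.2°) tan(-3.400°) = 0.0023, h₀ = 1.5685 rad.
Bracket: h₀ sin ϕ sin δ + cos ϕ cos δ sin h₀ = 1.5685×0.03839×-0.05931 + 0.99926×0.99824×1.00000 = -0.003571 + 0.997501 = 0.993930.
Inverse-square distance factor (a/d)² = 1.0202² = 1.040808.
Q̄ = (S_0/π) × 1.040808 × [bracket] = (638/π) × 1.040808 × 0.993930 = 210.1 W/m².

Q̄ ≈ 210 W/m²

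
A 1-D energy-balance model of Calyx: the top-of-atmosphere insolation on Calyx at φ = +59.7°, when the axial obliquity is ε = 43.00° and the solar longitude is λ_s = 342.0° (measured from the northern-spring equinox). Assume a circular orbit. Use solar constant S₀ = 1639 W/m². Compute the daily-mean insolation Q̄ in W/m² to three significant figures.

Solar declination: sin δ = sin ε · sin λ_s = sin 43.00° × sin 342.0° = -0.21075, so δ = -12.166°.
cos H₀ = −tan(+59.7°) tan(-12.166°) = 0.3689, H₀ = 1.1929 rad.
Bracket: H₀ sin φ sin δ + cos φ cos δ sin H₀ = 1.1929×0.86340×-0.21075 + 0.50453×0.97754×0.92945 = -0.217062 + 0.458403 = 0.241341.
Q̄ = (S₀/π) × [bracket] = (1639/π) × 0.241341 = 125.9 W/m².

Q̄ ≈ 126 W/m²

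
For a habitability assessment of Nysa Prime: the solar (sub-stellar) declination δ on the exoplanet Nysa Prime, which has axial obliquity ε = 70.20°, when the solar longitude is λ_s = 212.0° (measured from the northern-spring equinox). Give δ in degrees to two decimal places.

sin δ = sin ε · sin λ_s = sin 70.20° × sin 212.0° = -0.498591.
δ = arcsin(-0.498591) = -29.91°.

δ = -29.91°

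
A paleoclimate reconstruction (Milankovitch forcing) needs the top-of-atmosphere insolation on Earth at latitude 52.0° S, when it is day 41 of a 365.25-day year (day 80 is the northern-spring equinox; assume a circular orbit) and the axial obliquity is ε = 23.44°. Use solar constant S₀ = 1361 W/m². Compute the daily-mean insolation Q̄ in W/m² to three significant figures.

Q̄ ≈ 405 W/m²

Solar longitude: λ_s = 360° × (41 − 80)/365.25 = -38.439°, i.e. -38.439° + 360° = 321.561°.
sin δ = sin 23.44° × sin 321.561° = -0.24730, so δ = -14.318°.
cos H₀ = −tan(-52.0°) tan(-14.318°) = -0.3267, H₀ = 1.9036 rad.
Bracket: H₀ sin φ sin δ + cos φ cos δ sin H₀ = 1.9036×-0.78801×-0.24730 + 0.61566×0.96894×0.94514 = 0.370964 + 0.563812 = 0.934776.
Q̄ = (S₀/π) × [bracket] = (1361/π) × 0.934776 = 405.0 W/m².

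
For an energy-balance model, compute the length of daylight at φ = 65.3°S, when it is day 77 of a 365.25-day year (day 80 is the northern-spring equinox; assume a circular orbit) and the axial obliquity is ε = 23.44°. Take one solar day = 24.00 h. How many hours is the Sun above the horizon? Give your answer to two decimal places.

Solar longitude: λ_s = 360° × (77 − 80)/365.25 = -2.957°, i.e. -2.957° + 360° = 357.043°.
sin δ = sin 23.44° × sin 357.043° = -0.02052, so δ = -1.176°.
cos H₀ = −tan φ · tan δ = −tan(-65.3°) × tan(-1.176°) = -0.0446, so H₀ = 1.6154 rad = 92.56°.
Daylight = 2H₀/(2π) × 24.00 h = (1.6154/π) × 24.00 = 12.34 h.

12.34 h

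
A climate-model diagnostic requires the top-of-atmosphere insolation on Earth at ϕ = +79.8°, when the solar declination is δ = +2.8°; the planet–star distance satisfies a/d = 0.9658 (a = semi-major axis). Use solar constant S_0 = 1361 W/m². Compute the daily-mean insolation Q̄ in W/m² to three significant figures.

Q̄ ≈ 105 W/m²

cos h₀ = −tan(+79.8°) tan(+2.800°) = -0.2718, h₀ = 1.8461 rad.
Bracket: h₀ sin ϕ sin δ + cos ϕ cos δ sin h₀ = 1.8461×0.98420×0.04885 + 0.17708×0.99881×0.96235 = 0.088757 + 0.170210 = 0.258967.
Inverse-square distance factor (a/d)² = 0.9658² = 0.932770.
Q̄ = (S_0/π) × 0.932770 × [bracket] = (1361/π) × 0.932770 × 0.258967 = 104.6 W/m².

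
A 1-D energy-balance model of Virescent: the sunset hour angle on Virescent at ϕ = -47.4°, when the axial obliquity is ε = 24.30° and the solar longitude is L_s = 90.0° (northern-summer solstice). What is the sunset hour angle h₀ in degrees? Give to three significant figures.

Solar declination: sin δ = sin ε · sin L_s = sin 24.30° × sin 90.0° = 0.41151, so δ = +24.300°.
cos h₀ = −tan ϕ · tan δ = −tan(-47.4°) × tan(+24.300°) = 0.4910, so h₀ = 1.0575 rad = 60.59°.

h₀ = 60.6°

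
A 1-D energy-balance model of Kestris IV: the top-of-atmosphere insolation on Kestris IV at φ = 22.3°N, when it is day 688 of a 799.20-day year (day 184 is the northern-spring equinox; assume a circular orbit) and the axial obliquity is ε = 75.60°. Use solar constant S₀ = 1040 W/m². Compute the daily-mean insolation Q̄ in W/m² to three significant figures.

Q̄ ≈ 94.9 W/m²

Solar longitude: λ_s = 360° × (688 − 184)/799.20 = 227.027°.
sin δ = sin 75.60° × sin 227.027° = -0.70869, so δ = -45.128°.
cos H₀ = −tan(+22.3°) tan(-45.128°) = 0.4120, H₀ = 1.1462 rad.
Bracket: H₀ sin φ sin δ + cos φ cos δ sin H₀ = 1.1462×0.37946×-0.70869 + 0.92521×0.70552×0.91120 = -0.308236 + 0.594790 = 0.286554.
Q̄ = (S₀/π) × [bracket] = (1040/π) × 0.286554 = 94.86 W/m².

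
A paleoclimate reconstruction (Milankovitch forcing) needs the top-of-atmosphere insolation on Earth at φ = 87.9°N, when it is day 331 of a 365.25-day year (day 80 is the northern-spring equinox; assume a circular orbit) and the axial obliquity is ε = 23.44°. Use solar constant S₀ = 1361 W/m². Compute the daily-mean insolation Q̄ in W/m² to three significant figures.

Solar longitude: λ_s = 360° × (331 − 80)/365.25 = 247.392°.
sin δ = sin 23.44° × sin 247.392° = -0.36722, so δ = -21.544°.
cos H₀ = −tan(+87.9°) tan(-21.544°) = 10.7669 ≥ 1 ⇒ polar night, H₀ = 0 and Q̄ = 0.

Q̄ ≈ 0.00 W/m²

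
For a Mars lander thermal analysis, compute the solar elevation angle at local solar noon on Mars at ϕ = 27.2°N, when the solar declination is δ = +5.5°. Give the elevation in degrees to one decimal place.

68.3°

At local noon the hour angle is zero, so the zenith angle equals |ϕ − δ| = |+27.2° − (+5.500°)| = 21.700°.
Elevation = 90° − 21.700° = 68.3°.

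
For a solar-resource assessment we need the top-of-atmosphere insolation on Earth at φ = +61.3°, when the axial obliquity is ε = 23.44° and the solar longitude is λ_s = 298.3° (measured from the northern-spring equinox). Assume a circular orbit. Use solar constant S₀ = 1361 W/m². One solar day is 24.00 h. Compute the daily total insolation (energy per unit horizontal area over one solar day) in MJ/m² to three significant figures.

Solar declination: sin δ = sin ε · sin λ_s = sin 23.44° × sin 298.3° = -0.35024, so δ = -20.502°.
cos H₀ = −tan(+61.3°) tan(-20.502°) = 0.6830, H₀ = 0.8189 rad.
Bracket: H₀ sin φ sin δ + cos φ cos δ sin H₀ = 0.8189×0.87715×-0.35024 + 0.48022×0.93666×0.73042 = -0.251577 + 0.328545 = 0.076968.
Q̄ = (S₀/π) × [bracket] = (1361/π) × 0.076968 = 33.344 W/m².
Daily total = Q̄ × 24.00 h × 3600 s/h = 33.344 × 24.00 × 3600 / 10⁶ = 2.881 MJ/m².

2.88 MJ/m²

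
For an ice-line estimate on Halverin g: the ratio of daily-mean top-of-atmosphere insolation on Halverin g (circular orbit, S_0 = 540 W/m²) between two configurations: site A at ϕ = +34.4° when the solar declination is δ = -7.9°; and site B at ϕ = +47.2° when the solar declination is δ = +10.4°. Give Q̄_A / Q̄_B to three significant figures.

— Configuration A (ϕ=+34.4°):
cos h₀ = −tan(+34.4°) tan(-7.900°) = 0.0950, h₀ = 1.4756 rad.
Bracket: h₀ sin ϕ sin δ + cos ϕ cos δ sin h₀ = 1.4756×0.56497×-0.13744 + 0.82511×0.99051×0.99548 = -0.114580 + 0.813586 = 0.699006.
Q̄ = (S_0/π) × [bracket] = (540/π) × 0.699006 = 120.15 W/m².
— Configuration B (ϕ=+47.2°):
cos h₀ = −tan(+47.2°) tan(+10.400°) = -0.1982, h₀ = 1.7703 rad.
Bracket: h₀ sin ϕ sin δ + cos ϕ cos δ sin h₀ = 1.7703×0.73373×0.18052 + 0.67944×0.98357×0.98016 = 0.234481 + 0.655018 = 0.889499.
Q̄ = (S_0/π) × [bracket] = (540/π) × 0.889499 = 152.89 W/m².
Ratio Q̄_A / Q̄_B = 120.15 / 152.89 = 0.7859.

Q̄_A / Q̄_B ≈ 0.786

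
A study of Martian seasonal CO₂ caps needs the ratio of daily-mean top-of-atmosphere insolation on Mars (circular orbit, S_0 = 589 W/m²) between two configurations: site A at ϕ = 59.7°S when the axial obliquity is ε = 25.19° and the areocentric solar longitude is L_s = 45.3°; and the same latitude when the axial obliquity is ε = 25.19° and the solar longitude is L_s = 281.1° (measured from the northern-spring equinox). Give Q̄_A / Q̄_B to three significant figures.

— Configuration A (ϕ=-59.7°):
sin δ = sin 25.19° × sin 45.3° = 0.30253, so δ = +17.610°.
cos h₀ = −tan(-59.7°) tan(+17.610°) = 0.5432, h₀ = 0.9966 rad.
Bracket: h₀ sin ϕ sin δ + cos ϕ cos δ sin h₀ = 0.9966×-0.86340×0.30253 + 0.50453×0.95314×0.83962 = -0.260316 + 0.403763 = 0.143447.
Q̄ = (S_0/π) × [bracket] = (589/π) × 0.143447 = 26.894 W/m².
— Configuration B (ϕ=-59.7°):
Solar declination: sin δ = sin ε · sin L_s = sin 25.19° × sin 281.1° = -0.41766, so δ = -24.687°.
cos h₀ = −tan(-59.7°) tan(-24.687°) = -0.7866, h₀ = 2.4761 rad.
Bracket: h₀ sin ϕ sin δ + cos ϕ cos δ sin h₀ = 2.4761×-0.86340×-0.41766 + 0.50453×0.90860×0.61742 = 0.892901 + 0.283035 = 1.175936.
Q̄ = (S_0/π) × [bracket] = (589/π) × 1.175936 = 220.47 W/m².
Ratio Q̄_A / Q̄_B = 26.894 / 220.47 = 0.1220.

Q̄_A / Q̄_B ≈ 0.122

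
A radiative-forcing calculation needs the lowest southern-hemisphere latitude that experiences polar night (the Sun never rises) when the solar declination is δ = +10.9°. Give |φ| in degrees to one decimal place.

|φ| = 79.1°

Polar night requires cos H₀ = −tan φ tan δ ≥ 1, i.e. tan φ tan δ ≤ −1.
The boundary is |tan φ| · |tan δ| = 1, so |φ| = 90° − |δ| = 90° − 10.9° = 79.1° in the southern hemisphere.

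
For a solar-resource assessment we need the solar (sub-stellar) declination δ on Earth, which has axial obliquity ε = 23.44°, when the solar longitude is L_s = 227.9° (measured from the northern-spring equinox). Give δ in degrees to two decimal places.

sin δ = sin ε · sin L_s = sin 23.44° × sin 227.9° = -0.295149.
δ = arcsin(-0.295149) = -17.17°.

δ = -17.17°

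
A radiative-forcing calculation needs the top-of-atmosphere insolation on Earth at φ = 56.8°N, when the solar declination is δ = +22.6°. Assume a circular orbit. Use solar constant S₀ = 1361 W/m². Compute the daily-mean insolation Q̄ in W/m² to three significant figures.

cos H₀ = −tan(+56.8°) tan(+22.600°) = -0.6361, H₀ = 2.2602 rad.
Bracket: H₀ sin φ sin δ + cos φ cos δ sin H₀ = 2.2602×0.83676×0.38430 + 0.54756×0.92321×0.77160 = 0.726805 + 0.390054 = 1.116859.
Q̄ = (S₀/π) × [bracket] = (1361/π) × 1.116859 = 483.8 W/m².

Q̄ ≈ 484 W/m²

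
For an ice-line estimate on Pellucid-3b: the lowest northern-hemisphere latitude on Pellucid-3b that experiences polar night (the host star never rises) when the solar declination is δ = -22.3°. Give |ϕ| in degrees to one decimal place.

Polar night requires cos h₀ = −tan ϕ tan δ ≥ 1, i.e. tan ϕ tan δ ≤ −1.
The boundary is |tan ϕ| · |tan δ| = 1, so |ϕ| = 90° − |δ| = 90° − 22.3° = 67.7° in the northern hemisphere.

|ϕ| = 67.7°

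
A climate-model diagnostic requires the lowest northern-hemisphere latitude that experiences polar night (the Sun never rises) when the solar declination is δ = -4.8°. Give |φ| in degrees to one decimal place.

|φ| = 85.2°

Polar night requires cos H₀ = −tan φ tan δ ≥ 1, i.e. tan φ tan δ ≤ −1.
The boundary is |tan φ| · |tan δ| = 1, so |φ| = 90° − |δ| = 90° − 4.8° = 85.2° in the northern hemisphere.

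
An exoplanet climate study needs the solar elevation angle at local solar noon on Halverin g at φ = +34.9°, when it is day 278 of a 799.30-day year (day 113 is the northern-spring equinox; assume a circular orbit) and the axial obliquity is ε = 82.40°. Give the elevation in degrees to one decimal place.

Solar longitude: λ_s = 360° × (278 − 113)/799.30 = 74.315°.
sin δ = sin 82.40° × sin 74.315° = 0.95431, so δ = +72.612°.
At local noon the hour angle is zero, so the zenith angle equals |φ − δ| = |+34.9° − (+72.612°)| = 37.712°.
Elevation = 90° − 37.712° = 52.3°.

52.3°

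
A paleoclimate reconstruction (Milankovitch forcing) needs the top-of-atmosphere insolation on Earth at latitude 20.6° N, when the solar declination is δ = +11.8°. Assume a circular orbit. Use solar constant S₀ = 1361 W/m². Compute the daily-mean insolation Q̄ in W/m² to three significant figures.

Q̄ ≈ 447 W/m²

cos H₀ = −tan(+20.6°) tan(+11.800°) = -0.0785, H₀ = 1.6494 rad.
Bracket: H₀ sin φ sin δ + cos φ cos δ sin H₀ = 1.6494×0.35184×0.20450 + 0.93606×0.97887×0.99691 = 0.118676 + 0.913450 = 1.032126.
Q̄ = (S₀/π) × [bracket] = (1361/π) × 1.032126 = 447.1 W/m².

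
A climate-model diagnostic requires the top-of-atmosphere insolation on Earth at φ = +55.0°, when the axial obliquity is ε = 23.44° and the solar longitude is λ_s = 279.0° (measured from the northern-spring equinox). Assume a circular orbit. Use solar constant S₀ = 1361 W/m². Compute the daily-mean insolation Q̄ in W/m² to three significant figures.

Q̄ ≈ 53.5 W/m²

Solar declination: sin δ = sin ε · sin λ_s = sin 23.44° × sin 279.0° = -0.39289, so δ = -23.135°.
cos H₀ = −tan(+55.0°) tan(-23.135°) = 0.6102, H₀ = 0.9145 rad.
Bracket: H₀ sin φ sin δ + cos φ cos δ sin H₀ = 0.9145×0.81915×-0.39289 + 0.57358×0.91959×0.79227 = -0.294319 + 0.417889 = 0.123570.
Q̄ = (S₀/π) × [bracket] = (1361/π) × 0.123570 = 53.53 W/m².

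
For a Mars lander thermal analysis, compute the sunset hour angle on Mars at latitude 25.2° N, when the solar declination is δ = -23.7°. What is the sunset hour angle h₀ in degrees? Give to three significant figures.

cos h₀ = −tan ϕ · tan δ = −tan(+25.2°) × tan(-23.700°) = 0.2066, so h₀ = 1.3627 rad = 78.08°.

h₀ = 78.1°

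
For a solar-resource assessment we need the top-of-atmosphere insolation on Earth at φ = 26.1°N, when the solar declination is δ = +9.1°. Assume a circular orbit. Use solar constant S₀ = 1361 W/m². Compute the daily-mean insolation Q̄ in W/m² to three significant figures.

cos H₀ = −tan(+26.1°) tan(+9.100°) = -0.0785, H₀ = 1.6493 rad.
Bracket: H₀ sin φ sin δ + cos φ cos δ sin H₀ = 1.6493×0.43994×0.15816 + 0.89803×0.98741×0.99692 = 0.114760 + 0.883993 = 0.998753.
Q̄ = (S₀/π) × [bracket] = (1361/π) × 0.998753 = 432.7 W/m².

Q̄ ≈ 433 W/m²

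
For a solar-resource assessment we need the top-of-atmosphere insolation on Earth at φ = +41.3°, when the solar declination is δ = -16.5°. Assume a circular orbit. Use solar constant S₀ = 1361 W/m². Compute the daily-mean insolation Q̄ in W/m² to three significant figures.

Q̄ ≈ 195 W/m²

cos H₀ = −tan(+41.3°) tan(-16.500°) = 0.2602, H₀ = 1.3075 rad.
Bracket: H₀ sin φ sin δ + cos φ cos δ sin H₀ = 1.3075×0.66000×-0.28402 + 0.75126×0.95882×0.96555 = -0.245095 + 0.695508 = 0.450413.
Q̄ = (S₀/π) × [bracket] = (1361/π) × 0.450413 = 195.1 W/m².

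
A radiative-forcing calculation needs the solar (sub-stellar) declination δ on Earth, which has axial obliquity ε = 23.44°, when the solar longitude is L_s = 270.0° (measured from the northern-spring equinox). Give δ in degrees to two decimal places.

sin δ = sin ε · sin L_s = sin 23.44° × sin 270.0° = -0.397789.
δ = arcsin(-0.397789) = -23.44°.

δ = -23.44°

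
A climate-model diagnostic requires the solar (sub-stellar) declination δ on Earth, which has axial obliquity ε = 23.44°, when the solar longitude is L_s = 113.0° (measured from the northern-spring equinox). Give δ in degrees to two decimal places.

sin δ = sin ε · sin L_s = sin 23.44° × sin 113.0° = 0.366166.
δ = arcsin(0.366166) = +21.48°.

δ = +21.48°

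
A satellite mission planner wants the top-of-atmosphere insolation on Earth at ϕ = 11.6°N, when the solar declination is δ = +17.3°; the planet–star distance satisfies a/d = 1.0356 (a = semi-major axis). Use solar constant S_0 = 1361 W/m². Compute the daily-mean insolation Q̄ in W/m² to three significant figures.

cos h₀ = −tan(+11.6°) tan(+17.300°) = -0.0639, h₀ = 1.6348 rad.
Bracket: h₀ sin ϕ sin δ + cos ϕ cos δ sin h₀ = 1.6348×0.20108×0.29737 + 0.97958×0.95476×0.99795 = 0.097753 + 0.933347 = 1.031100.
Inverse-square distance factor (a/d)² = 1.0356² = 1.072467.
Q̄ = (S_0/π) × 1.072467 × [bracket] = (1361/π) × 1.072467 × 1.031100 = 479.1 W/m².

Q̄ ≈ 479 W/m²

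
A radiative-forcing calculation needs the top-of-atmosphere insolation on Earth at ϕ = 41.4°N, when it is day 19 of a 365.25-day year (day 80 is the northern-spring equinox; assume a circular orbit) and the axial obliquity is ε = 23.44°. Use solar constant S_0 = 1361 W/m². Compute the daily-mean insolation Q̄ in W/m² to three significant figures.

Q̄ ≈ 166 W/m²

Solar longitude: L_s = 360° × (19 − 80)/365.25 = -60.123°, i.e. -60.123° + 360° = 299.877°.
sin δ = sin 23.44° × sin 299.877° = -0.34492, so δ = -20.177°.
cos h₀ = −tan(+41.4°) tan(-20.177°) = 0.3240, h₀ = 1.2409 rad.
Bracket: h₀ sin ϕ sin δ + cos ϕ cos δ sin h₀ = 1.2409×0.66131×-0.34492 + 0.75011×0.93863×0.94607 = -0.283048 + 0.666105 = 0.383057.
Q̄ = (S_0/π) × [bracket] = (1361/π) × 0.383057 = 165.9 W/m².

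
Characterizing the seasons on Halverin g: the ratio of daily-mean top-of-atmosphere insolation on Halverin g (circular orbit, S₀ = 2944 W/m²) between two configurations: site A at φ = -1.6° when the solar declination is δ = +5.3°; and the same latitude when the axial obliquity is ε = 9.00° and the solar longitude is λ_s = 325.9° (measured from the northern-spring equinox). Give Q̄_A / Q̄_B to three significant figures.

— Configuration A (φ=-1.6°):
cos H₀ = −tan(-1.6°) tan(+5.300°) = 0.0026, H₀ = 1.5682 rad.
Bracket: H₀ sin φ sin δ + cos φ cos δ sin H₀ = 1.5682×-0.02792×0.09237 + 0.99961×0.99572×1.00000 = -0.004044 + 0.995332 = 0.991288.
Q̄ = (S₀/π) × [bracket] = (2944/π) × 0.991288 = 928.94 W/m².
— Configuration B (φ=-1.6°):
Solar declination: sin δ = sin ε · sin λ_s = sin 9.00° × sin 325.9° = -0.08770, so δ = -5.031°.
cos H₀ = −tan(-1.6°) tan(-5.031°) = -0.0025, H₀ = 1.5733 rad.
Bracket: H₀ sin φ sin δ + cos φ cos δ sin H₀ = 1.5733×-0.02792×-0.08770 + 0.99961×0.99615×1.00000 = 0.003852 + 0.995762 = 0.999614.
Q̄ = (S₀/π) × [bracket] = (2944/π) × 0.999614 = 936.74 W/m².
Ratio Q̄_A / Q̄_B = 928.94 / 936.74 = 0.9917.

Q̄_A / Q̄_B ≈ 0.992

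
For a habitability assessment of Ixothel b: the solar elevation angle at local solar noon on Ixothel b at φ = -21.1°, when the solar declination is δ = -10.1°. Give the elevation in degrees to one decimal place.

79.0°

At local noon the hour angle is zero, so the zenith angle equals |φ − δ| = |-21.1° − (-10.100°)| = 11.000°.
Elevation = 90° − 11.000° = 79.0°.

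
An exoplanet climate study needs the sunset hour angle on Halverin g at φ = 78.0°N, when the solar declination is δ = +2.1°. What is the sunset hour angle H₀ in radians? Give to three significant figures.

H₀ = 1.74 rad

cos H₀ = −tan φ · tan δ = −tan(+78.0°) × tan(+2.100°) = -0.1725, so H₀ = 1.7442 rad = 99.93°.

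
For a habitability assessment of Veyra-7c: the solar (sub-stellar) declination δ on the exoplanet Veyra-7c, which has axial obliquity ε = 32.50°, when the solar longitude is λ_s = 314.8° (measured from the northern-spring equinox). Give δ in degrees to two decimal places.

sin δ = sin ε · sin λ_s = sin 32.50° × sin 314.8° = -0.381252.
δ = arcsin(-0.381252) = -22.41°.

δ = -22.41°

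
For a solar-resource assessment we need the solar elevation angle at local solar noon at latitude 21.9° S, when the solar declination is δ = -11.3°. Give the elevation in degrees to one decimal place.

At local noon the hour angle is zero, so the zenith angle equals |φ − δ| = |-21.9° − (-11.300°)| = 10.600°.
Elevation = 90° − 10.600° = 79.4°.

79.4°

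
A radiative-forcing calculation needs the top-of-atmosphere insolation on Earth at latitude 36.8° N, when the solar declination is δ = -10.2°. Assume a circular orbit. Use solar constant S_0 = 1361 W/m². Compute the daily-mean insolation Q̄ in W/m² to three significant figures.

cos h₀ = −tan(+36.8°) tan(-10.200°) = 0.1346, h₀ = 1.4358 rad.
Bracket: h₀ sin ϕ sin δ + cos ϕ cos δ sin h₀ = 1.4358×0.59902×-0.17708 + 0.80073×0.98420×0.99090 = -0.152302 + 0.780907 = 0.628605.
Q̄ = (S_0/π) × [bracket] = (1361/π) × 0.628605 = 272.3 W/m².

Q̄ ≈ 272 W/m²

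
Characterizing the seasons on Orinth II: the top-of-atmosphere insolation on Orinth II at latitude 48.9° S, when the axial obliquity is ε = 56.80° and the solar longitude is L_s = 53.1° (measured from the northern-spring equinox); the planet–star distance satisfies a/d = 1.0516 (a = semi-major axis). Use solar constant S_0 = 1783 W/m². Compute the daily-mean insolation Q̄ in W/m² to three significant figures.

Q̄ ≈ 0.00 W/m²

Solar declination: sin δ = sin ε · sin L_s = sin 56.80° × sin 53.1° = 0.66915, so δ = +42.001°.
cos h₀ = −tan(-48.9°) tan(+42.001°) = 1.0322 ≥ 1 ⇒ polar night, h₀ = 0 and Q̄ = 0.
Inverse-square distance factor (a/d)² = 1.0516² = 1.105863.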